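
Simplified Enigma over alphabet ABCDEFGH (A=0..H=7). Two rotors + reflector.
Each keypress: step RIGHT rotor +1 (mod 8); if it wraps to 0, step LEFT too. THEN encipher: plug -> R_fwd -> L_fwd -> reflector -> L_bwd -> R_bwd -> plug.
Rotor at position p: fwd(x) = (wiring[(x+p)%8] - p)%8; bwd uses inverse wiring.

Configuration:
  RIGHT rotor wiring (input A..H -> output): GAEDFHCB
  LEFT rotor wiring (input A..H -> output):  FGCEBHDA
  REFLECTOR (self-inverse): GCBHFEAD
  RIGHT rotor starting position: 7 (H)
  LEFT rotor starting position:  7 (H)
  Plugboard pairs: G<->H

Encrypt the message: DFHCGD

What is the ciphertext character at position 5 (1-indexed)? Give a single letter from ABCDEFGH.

Char 1 ('D'): step: R->0, L->0 (L advanced); D->plug->D->R->D->L->E->refl->F->L'->A->R'->B->plug->B
Char 2 ('F'): step: R->1, L=0; F->plug->F->R->B->L->G->refl->A->L'->H->R'->A->plug->A
Char 3 ('H'): step: R->2, L=0; H->plug->G->R->E->L->B->refl->C->L'->C->R'->A->plug->A
Char 4 ('C'): step: R->3, L=0; C->plug->C->R->E->L->B->refl->C->L'->C->R'->B->plug->B
Char 5 ('G'): step: R->4, L=0; G->plug->H->R->H->L->A->refl->G->L'->B->R'->A->plug->A

A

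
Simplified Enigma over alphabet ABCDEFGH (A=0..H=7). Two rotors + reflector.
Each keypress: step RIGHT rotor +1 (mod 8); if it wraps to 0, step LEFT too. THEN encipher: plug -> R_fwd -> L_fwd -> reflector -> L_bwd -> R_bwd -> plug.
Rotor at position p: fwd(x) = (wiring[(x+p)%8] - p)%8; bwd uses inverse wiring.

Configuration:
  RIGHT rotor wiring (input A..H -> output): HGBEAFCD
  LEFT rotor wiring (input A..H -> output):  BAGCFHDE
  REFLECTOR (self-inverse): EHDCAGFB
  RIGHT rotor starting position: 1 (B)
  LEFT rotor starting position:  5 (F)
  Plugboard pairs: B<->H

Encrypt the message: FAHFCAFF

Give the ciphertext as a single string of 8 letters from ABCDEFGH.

Char 1 ('F'): step: R->2, L=5; F->plug->F->R->B->L->G->refl->F->L'->G->R'->C->plug->C
Char 2 ('A'): step: R->3, L=5; A->plug->A->R->B->L->G->refl->F->L'->G->R'->H->plug->B
Char 3 ('H'): step: R->4, L=5; H->plug->B->R->B->L->G->refl->F->L'->G->R'->C->plug->C
Char 4 ('F'): step: R->5, L=5; F->plug->F->R->E->L->D->refl->C->L'->A->R'->A->plug->A
Char 5 ('C'): step: R->6, L=5; C->plug->C->R->B->L->G->refl->F->L'->G->R'->F->plug->F
Char 6 ('A'): step: R->7, L=5; A->plug->A->R->E->L->D->refl->C->L'->A->R'->B->plug->H
Char 7 ('F'): step: R->0, L->6 (L advanced); F->plug->F->R->F->L->E->refl->A->L'->E->R'->D->plug->D
Char 8 ('F'): step: R->1, L=6; F->plug->F->R->B->L->G->refl->F->L'->A->R'->B->plug->H

Answer: CBCAFHDH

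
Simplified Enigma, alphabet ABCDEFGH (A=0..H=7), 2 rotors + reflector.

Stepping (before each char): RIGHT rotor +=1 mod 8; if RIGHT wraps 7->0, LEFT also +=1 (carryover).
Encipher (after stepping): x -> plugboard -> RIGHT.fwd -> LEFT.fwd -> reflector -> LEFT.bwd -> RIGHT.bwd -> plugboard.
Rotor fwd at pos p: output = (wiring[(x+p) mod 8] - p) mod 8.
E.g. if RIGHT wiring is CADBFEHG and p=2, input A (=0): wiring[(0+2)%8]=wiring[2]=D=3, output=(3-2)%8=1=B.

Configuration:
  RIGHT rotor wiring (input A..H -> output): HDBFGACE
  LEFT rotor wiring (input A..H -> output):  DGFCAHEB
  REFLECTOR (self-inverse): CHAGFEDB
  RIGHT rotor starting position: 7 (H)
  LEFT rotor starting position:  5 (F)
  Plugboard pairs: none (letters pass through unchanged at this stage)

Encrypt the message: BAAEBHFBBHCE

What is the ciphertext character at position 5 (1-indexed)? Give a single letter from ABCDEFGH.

Char 1 ('B'): step: R->0, L->6 (L advanced); B->plug->B->R->D->L->A->refl->C->L'->G->R'->E->plug->E
Char 2 ('A'): step: R->1, L=6; A->plug->A->R->C->L->F->refl->E->L'->F->R'->D->plug->D
Char 3 ('A'): step: R->2, L=6; A->plug->A->R->H->L->B->refl->H->L'->E->R'->C->plug->C
Char 4 ('E'): step: R->3, L=6; E->plug->E->R->B->L->D->refl->G->L'->A->R'->G->plug->G
Char 5 ('B'): step: R->4, L=6; B->plug->B->R->E->L->H->refl->B->L'->H->R'->F->plug->F

F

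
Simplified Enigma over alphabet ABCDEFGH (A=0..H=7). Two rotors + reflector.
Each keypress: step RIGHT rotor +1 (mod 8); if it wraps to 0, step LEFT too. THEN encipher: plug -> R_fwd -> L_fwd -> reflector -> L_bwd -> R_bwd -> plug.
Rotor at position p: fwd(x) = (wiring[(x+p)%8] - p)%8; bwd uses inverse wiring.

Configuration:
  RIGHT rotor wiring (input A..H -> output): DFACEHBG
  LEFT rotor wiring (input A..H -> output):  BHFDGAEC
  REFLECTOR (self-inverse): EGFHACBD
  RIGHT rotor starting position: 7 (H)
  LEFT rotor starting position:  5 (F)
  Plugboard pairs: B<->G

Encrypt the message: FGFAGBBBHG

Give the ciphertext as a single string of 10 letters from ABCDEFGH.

Answer: GBCHAHHEAC

Derivation:
Char 1 ('F'): step: R->0, L->6 (L advanced); F->plug->F->R->H->L->C->refl->F->L'->F->R'->B->plug->G
Char 2 ('G'): step: R->1, L=6; G->plug->B->R->H->L->C->refl->F->L'->F->R'->G->plug->B
Char 3 ('F'): step: R->2, L=6; F->plug->F->R->E->L->H->refl->D->L'->C->R'->C->plug->C
Char 4 ('A'): step: R->3, L=6; A->plug->A->R->H->L->C->refl->F->L'->F->R'->H->plug->H
Char 5 ('G'): step: R->4, L=6; G->plug->B->R->D->L->B->refl->G->L'->A->R'->A->plug->A
Char 6 ('B'): step: R->5, L=6; B->plug->G->R->F->L->F->refl->C->L'->H->R'->H->plug->H
Char 7 ('B'): step: R->6, L=6; B->plug->G->R->G->L->A->refl->E->L'->B->R'->H->plug->H
Char 8 ('B'): step: R->7, L=6; B->plug->G->R->A->L->G->refl->B->L'->D->R'->E->plug->E
Char 9 ('H'): step: R->0, L->7 (L advanced); H->plug->H->R->G->L->B->refl->G->L'->D->R'->A->plug->A
Char 10 ('G'): step: R->1, L=7; G->plug->B->R->H->L->F->refl->C->L'->B->R'->C->plug->C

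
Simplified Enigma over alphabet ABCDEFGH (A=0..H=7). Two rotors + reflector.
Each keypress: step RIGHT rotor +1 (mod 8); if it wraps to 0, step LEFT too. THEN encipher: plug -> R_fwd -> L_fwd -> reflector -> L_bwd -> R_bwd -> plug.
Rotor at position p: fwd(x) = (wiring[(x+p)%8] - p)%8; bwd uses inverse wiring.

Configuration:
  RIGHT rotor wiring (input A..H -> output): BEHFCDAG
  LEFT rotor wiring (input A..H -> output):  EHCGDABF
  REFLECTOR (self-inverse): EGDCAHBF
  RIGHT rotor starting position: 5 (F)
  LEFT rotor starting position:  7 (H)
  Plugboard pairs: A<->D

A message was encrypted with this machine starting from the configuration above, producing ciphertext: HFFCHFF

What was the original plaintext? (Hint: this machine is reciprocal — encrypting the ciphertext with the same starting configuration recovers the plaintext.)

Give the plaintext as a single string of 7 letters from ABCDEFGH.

Char 1 ('H'): step: R->6, L=7; H->plug->H->R->F->L->E->refl->A->L'->C->R'->A->plug->D
Char 2 ('F'): step: R->7, L=7; F->plug->F->R->D->L->D->refl->C->L'->H->R'->A->plug->D
Char 3 ('F'): step: R->0, L->0 (L advanced); F->plug->F->R->D->L->G->refl->B->L'->G->R'->H->plug->H
Char 4 ('C'): step: R->1, L=0; C->plug->C->R->E->L->D->refl->C->L'->C->R'->E->plug->E
Char 5 ('H'): step: R->2, L=0; H->plug->H->R->C->L->C->refl->D->L'->E->R'->F->plug->F
Char 6 ('F'): step: R->3, L=0; F->plug->F->R->G->L->B->refl->G->L'->D->R'->E->plug->E
Char 7 ('F'): step: R->4, L=0; F->plug->F->R->A->L->E->refl->A->L'->F->R'->E->plug->E

Answer: DDHEFEE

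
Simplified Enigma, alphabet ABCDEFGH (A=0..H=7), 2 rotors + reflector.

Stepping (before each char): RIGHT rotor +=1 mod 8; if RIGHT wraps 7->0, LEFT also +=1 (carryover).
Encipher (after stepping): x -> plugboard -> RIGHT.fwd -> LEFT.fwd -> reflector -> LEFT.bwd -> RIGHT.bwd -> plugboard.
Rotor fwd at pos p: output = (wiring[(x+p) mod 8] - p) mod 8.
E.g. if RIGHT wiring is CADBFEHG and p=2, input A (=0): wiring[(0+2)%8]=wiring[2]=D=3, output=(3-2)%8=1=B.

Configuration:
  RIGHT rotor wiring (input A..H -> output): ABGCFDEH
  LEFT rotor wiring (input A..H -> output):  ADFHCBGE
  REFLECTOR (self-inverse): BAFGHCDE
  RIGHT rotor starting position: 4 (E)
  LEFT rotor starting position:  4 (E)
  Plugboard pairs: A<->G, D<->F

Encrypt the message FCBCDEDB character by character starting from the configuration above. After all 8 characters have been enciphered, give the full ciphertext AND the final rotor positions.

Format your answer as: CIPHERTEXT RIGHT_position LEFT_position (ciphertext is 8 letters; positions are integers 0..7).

Char 1 ('F'): step: R->5, L=4; F->plug->D->R->D->L->A->refl->B->L'->G->R'->A->plug->G
Char 2 ('C'): step: R->6, L=4; C->plug->C->R->C->L->C->refl->F->L'->B->R'->B->plug->B
Char 3 ('B'): step: R->7, L=4; B->plug->B->R->B->L->F->refl->C->L'->C->R'->C->plug->C
Char 4 ('C'): step: R->0, L->5 (L advanced); C->plug->C->R->G->L->C->refl->F->L'->H->R'->H->plug->H
Char 5 ('D'): step: R->1, L=5; D->plug->F->R->D->L->D->refl->G->L'->E->R'->D->plug->F
Char 6 ('E'): step: R->2, L=5; E->plug->E->R->C->L->H->refl->E->L'->A->R'->B->plug->B
Char 7 ('D'): step: R->3, L=5; D->plug->F->R->F->L->A->refl->B->L'->B->R'->D->plug->F
Char 8 ('B'): step: R->4, L=5; B->plug->B->R->H->L->F->refl->C->L'->G->R'->H->plug->H
Final: ciphertext=GBCHFBFH, RIGHT=4, LEFT=5

Answer: GBCHFBFH 4 5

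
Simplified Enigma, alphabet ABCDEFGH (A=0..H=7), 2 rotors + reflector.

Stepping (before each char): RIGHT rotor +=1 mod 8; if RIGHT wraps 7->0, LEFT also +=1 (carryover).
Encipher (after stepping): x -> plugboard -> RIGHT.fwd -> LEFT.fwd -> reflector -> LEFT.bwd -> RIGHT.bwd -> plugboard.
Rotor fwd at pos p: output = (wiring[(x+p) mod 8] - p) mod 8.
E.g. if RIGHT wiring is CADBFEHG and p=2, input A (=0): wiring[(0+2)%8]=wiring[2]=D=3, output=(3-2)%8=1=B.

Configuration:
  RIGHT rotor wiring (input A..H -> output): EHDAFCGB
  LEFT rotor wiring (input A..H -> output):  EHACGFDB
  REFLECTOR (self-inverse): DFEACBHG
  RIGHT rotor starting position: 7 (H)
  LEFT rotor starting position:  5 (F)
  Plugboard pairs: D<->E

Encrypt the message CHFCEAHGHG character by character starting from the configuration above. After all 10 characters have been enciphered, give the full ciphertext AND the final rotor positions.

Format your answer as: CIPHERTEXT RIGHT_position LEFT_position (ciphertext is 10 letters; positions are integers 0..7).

Answer: EGGBHCDCCC 1 7

Derivation:
Char 1 ('C'): step: R->0, L->6 (L advanced); C->plug->C->R->D->L->B->refl->F->L'->A->R'->D->plug->E
Char 2 ('H'): step: R->1, L=6; H->plug->H->R->D->L->B->refl->F->L'->A->R'->G->plug->G
Char 3 ('F'): step: R->2, L=6; F->plug->F->R->H->L->H->refl->G->L'->C->R'->G->plug->G
Char 4 ('C'): step: R->3, L=6; C->plug->C->R->H->L->H->refl->G->L'->C->R'->B->plug->B
Char 5 ('E'): step: R->4, L=6; E->plug->D->R->F->L->E->refl->C->L'->E->R'->H->plug->H
Char 6 ('A'): step: R->5, L=6; A->plug->A->R->F->L->E->refl->C->L'->E->R'->C->plug->C
Char 7 ('H'): step: R->6, L=6; H->plug->H->R->E->L->C->refl->E->L'->F->R'->E->plug->D
Char 8 ('G'): step: R->7, L=6; G->plug->G->R->D->L->B->refl->F->L'->A->R'->C->plug->C
Char 9 ('H'): step: R->0, L->7 (L advanced); H->plug->H->R->B->L->F->refl->B->L'->D->R'->C->plug->C
Char 10 ('G'): step: R->1, L=7; G->plug->G->R->A->L->C->refl->E->L'->H->R'->C->plug->C
Final: ciphertext=EGGBHCDCCC, RIGHT=1, LEFT=7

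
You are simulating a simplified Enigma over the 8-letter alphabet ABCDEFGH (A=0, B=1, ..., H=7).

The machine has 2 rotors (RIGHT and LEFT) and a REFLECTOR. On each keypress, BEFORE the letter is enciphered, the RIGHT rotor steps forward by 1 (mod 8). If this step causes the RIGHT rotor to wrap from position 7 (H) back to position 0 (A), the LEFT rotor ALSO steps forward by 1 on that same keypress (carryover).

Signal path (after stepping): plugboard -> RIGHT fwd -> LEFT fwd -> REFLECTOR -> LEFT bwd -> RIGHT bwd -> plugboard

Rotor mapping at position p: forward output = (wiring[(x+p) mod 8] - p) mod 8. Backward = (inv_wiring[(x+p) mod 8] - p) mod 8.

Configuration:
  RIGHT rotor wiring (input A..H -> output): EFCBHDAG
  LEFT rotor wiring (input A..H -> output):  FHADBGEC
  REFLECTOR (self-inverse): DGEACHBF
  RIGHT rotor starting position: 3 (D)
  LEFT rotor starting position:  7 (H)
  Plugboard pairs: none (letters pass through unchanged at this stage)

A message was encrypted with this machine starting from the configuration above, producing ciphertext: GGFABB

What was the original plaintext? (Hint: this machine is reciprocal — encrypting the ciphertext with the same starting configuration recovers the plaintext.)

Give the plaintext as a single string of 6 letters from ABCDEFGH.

Char 1 ('G'): step: R->4, L=7; G->plug->G->R->G->L->H->refl->F->L'->H->R'->B->plug->B
Char 2 ('G'): step: R->5, L=7; G->plug->G->R->E->L->E->refl->C->L'->F->R'->F->plug->F
Char 3 ('F'): step: R->6, L=7; F->plug->F->R->D->L->B->refl->G->L'->B->R'->G->plug->G
Char 4 ('A'): step: R->7, L=7; A->plug->A->R->H->L->F->refl->H->L'->G->R'->C->plug->C
Char 5 ('B'): step: R->0, L->0 (L advanced); B->plug->B->R->F->L->G->refl->B->L'->E->R'->A->plug->A
Char 6 ('B'): step: R->1, L=0; B->plug->B->R->B->L->H->refl->F->L'->A->R'->C->plug->C

Answer: BFGCAC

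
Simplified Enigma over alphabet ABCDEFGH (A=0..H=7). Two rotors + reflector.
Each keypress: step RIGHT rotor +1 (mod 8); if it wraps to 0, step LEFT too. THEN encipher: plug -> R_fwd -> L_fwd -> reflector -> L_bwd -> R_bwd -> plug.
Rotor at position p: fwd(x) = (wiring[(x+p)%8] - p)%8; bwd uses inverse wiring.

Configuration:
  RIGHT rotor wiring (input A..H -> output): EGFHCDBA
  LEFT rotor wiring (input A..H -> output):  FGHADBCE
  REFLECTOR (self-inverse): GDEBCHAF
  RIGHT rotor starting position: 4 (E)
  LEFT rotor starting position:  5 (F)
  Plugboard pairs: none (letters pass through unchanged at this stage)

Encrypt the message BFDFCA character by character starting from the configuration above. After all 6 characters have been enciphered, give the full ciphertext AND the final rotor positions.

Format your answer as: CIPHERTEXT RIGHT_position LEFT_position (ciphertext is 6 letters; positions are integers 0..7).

Answer: ABGGED 2 6

Derivation:
Char 1 ('B'): step: R->5, L=5; B->plug->B->R->E->L->B->refl->D->L'->G->R'->A->plug->A
Char 2 ('F'): step: R->6, L=5; F->plug->F->R->B->L->F->refl->H->L'->C->R'->B->plug->B
Char 3 ('D'): step: R->7, L=5; D->plug->D->R->G->L->D->refl->B->L'->E->R'->G->plug->G
Char 4 ('F'): step: R->0, L->6 (L advanced); F->plug->F->R->D->L->A->refl->G->L'->B->R'->G->plug->G
Char 5 ('C'): step: R->1, L=6; C->plug->C->R->G->L->F->refl->H->L'->C->R'->E->plug->E
Char 6 ('A'): step: R->2, L=6; A->plug->A->R->D->L->A->refl->G->L'->B->R'->D->plug->D
Final: ciphertext=ABGGED, RIGHT=2, LEFT=6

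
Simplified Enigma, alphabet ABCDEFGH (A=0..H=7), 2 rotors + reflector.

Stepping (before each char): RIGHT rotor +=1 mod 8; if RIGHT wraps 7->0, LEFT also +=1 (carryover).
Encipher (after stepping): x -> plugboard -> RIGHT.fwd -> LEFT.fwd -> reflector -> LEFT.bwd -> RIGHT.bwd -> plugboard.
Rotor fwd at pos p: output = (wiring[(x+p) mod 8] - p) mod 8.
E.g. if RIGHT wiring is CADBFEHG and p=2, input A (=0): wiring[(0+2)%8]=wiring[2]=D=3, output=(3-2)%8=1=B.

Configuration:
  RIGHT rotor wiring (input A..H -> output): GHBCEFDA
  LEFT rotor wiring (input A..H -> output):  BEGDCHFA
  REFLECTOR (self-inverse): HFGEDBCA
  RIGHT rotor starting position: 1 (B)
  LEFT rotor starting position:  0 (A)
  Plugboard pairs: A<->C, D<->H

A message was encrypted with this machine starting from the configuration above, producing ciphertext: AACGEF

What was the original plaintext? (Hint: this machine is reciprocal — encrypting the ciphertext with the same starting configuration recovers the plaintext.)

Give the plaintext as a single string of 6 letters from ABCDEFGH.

Answer: GGDDHB

Derivation:
Char 1 ('A'): step: R->2, L=0; A->plug->C->R->C->L->G->refl->C->L'->E->R'->G->plug->G
Char 2 ('A'): step: R->3, L=0; A->plug->C->R->C->L->G->refl->C->L'->E->R'->G->plug->G
Char 3 ('C'): step: R->4, L=0; C->plug->A->R->A->L->B->refl->F->L'->G->R'->H->plug->D
Char 4 ('G'): step: R->5, L=0; G->plug->G->R->F->L->H->refl->A->L'->H->R'->H->plug->D
Char 5 ('E'): step: R->6, L=0; E->plug->E->R->D->L->D->refl->E->L'->B->R'->D->plug->H
Char 6 ('F'): step: R->7, L=0; F->plug->F->R->F->L->H->refl->A->L'->H->R'->B->plug->B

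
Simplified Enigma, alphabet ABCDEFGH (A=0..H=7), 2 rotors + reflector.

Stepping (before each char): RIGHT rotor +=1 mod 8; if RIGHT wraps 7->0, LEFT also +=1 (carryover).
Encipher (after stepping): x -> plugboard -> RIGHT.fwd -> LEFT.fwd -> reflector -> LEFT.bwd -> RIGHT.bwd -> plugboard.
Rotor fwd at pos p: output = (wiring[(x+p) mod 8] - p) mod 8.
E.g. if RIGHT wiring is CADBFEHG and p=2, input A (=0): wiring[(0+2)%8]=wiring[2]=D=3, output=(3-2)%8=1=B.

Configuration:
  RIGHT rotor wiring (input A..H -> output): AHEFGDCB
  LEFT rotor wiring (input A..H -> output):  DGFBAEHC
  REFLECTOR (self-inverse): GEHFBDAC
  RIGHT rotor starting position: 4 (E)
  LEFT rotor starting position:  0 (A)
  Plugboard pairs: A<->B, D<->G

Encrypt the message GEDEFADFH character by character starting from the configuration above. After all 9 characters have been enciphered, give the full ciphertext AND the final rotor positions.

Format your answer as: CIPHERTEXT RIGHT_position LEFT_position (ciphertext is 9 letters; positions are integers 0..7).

Char 1 ('G'): step: R->5, L=0; G->plug->D->R->D->L->B->refl->E->L'->F->R'->B->plug->A
Char 2 ('E'): step: R->6, L=0; E->plug->E->R->G->L->H->refl->C->L'->H->R'->F->plug->F
Char 3 ('D'): step: R->7, L=0; D->plug->G->R->E->L->A->refl->G->L'->B->R'->B->plug->A
Char 4 ('E'): step: R->0, L->1 (L advanced); E->plug->E->R->G->L->B->refl->E->L'->B->R'->H->plug->H
Char 5 ('F'): step: R->1, L=1; F->plug->F->R->B->L->E->refl->B->L'->G->R'->A->plug->B
Char 6 ('A'): step: R->2, L=1; A->plug->B->R->D->L->H->refl->C->L'->H->R'->F->plug->F
Char 7 ('D'): step: R->3, L=1; D->plug->G->R->E->L->D->refl->F->L'->A->R'->C->plug->C
Char 8 ('F'): step: R->4, L=1; F->plug->F->R->D->L->H->refl->C->L'->H->R'->B->plug->A
Char 9 ('H'): step: R->5, L=1; H->plug->H->R->B->L->E->refl->B->L'->G->R'->A->plug->B
Final: ciphertext=AFAHBFCAB, RIGHT=5, LEFT=1

Answer: AFAHBFCAB 5 1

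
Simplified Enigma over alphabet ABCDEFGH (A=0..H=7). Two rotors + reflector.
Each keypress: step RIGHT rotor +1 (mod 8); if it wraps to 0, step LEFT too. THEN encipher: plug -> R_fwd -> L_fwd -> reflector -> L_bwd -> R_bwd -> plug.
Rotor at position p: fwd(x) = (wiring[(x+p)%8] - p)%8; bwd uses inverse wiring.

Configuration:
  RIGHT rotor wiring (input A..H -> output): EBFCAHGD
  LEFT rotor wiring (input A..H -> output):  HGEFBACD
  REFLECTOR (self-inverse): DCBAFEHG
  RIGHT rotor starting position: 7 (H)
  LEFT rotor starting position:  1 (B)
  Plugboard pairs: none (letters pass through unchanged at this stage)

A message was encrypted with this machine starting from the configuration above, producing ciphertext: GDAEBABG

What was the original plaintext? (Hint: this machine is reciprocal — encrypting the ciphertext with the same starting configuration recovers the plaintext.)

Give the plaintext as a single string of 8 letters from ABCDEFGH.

Answer: FEGBCHAB

Derivation:
Char 1 ('G'): step: R->0, L->2 (L advanced); G->plug->G->R->G->L->F->refl->E->L'->H->R'->F->plug->F
Char 2 ('D'): step: R->1, L=2; D->plug->D->R->H->L->E->refl->F->L'->G->R'->E->plug->E
Char 3 ('A'): step: R->2, L=2; A->plug->A->R->D->L->G->refl->H->L'->C->R'->G->plug->G
Char 4 ('E'): step: R->3, L=2; E->plug->E->R->A->L->C->refl->B->L'->F->R'->B->plug->B
Char 5 ('B'): step: R->4, L=2; B->plug->B->R->D->L->G->refl->H->L'->C->R'->C->plug->C
Char 6 ('A'): step: R->5, L=2; A->plug->A->R->C->L->H->refl->G->L'->D->R'->H->plug->H
Char 7 ('B'): step: R->6, L=2; B->plug->B->R->F->L->B->refl->C->L'->A->R'->A->plug->A
Char 8 ('G'): step: R->7, L=2; G->plug->G->R->A->L->C->refl->B->L'->F->R'->B->plug->B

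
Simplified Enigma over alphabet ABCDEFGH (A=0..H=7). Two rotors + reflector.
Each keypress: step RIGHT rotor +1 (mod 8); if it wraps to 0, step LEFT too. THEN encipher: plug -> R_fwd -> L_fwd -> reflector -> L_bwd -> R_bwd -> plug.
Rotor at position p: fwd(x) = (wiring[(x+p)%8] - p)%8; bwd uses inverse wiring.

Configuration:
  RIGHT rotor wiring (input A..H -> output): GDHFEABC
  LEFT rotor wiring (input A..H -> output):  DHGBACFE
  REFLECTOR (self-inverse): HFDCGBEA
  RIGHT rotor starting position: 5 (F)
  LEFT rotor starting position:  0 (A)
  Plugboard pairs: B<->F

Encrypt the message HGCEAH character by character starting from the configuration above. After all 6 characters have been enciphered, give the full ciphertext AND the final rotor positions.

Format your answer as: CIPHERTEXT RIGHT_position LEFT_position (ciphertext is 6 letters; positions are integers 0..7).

Answer: BCAFBF 3 1

Derivation:
Char 1 ('H'): step: R->6, L=0; H->plug->H->R->C->L->G->refl->E->L'->H->R'->F->plug->B
Char 2 ('G'): step: R->7, L=0; G->plug->G->R->B->L->H->refl->A->L'->E->R'->C->plug->C
Char 3 ('C'): step: R->0, L->1 (L advanced); C->plug->C->R->H->L->C->refl->D->L'->G->R'->A->plug->A
Char 4 ('E'): step: R->1, L=1; E->plug->E->R->H->L->C->refl->D->L'->G->R'->B->plug->F
Char 5 ('A'): step: R->2, L=1; A->plug->A->R->F->L->E->refl->G->L'->A->R'->F->plug->B
Char 6 ('H'): step: R->3, L=1; H->plug->H->R->E->L->B->refl->F->L'->B->R'->B->plug->F
Final: ciphertext=BCAFBF, RIGHT=3, LEFT=1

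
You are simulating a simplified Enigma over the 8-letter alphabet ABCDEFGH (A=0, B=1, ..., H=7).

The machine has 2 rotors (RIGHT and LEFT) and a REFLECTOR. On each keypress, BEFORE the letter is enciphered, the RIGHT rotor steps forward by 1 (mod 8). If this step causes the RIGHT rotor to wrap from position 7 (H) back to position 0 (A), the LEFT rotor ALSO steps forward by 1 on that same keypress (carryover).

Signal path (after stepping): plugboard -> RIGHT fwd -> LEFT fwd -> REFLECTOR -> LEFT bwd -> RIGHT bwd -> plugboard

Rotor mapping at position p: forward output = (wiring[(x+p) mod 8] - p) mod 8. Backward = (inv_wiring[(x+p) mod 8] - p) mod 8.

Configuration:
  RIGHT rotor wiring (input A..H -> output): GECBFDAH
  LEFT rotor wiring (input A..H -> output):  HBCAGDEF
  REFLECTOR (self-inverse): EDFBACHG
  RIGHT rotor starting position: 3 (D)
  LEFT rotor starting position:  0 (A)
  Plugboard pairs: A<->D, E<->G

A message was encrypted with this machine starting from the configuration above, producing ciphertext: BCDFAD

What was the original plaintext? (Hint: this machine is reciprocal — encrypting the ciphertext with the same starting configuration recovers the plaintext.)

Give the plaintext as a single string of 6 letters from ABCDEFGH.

Char 1 ('B'): step: R->4, L=0; B->plug->B->R->H->L->F->refl->C->L'->C->R'->E->plug->G
Char 2 ('C'): step: R->5, L=0; C->plug->C->R->C->L->C->refl->F->L'->H->R'->E->plug->G
Char 3 ('D'): step: R->6, L=0; D->plug->A->R->C->L->C->refl->F->L'->H->R'->G->plug->E
Char 4 ('F'): step: R->7, L=0; F->plug->F->R->G->L->E->refl->A->L'->D->R'->D->plug->A
Char 5 ('A'): step: R->0, L->1 (L advanced); A->plug->D->R->B->L->B->refl->D->L'->F->R'->E->plug->G
Char 6 ('D'): step: R->1, L=1; D->plug->A->R->D->L->F->refl->C->L'->E->R'->D->plug->A

Answer: GGEAGA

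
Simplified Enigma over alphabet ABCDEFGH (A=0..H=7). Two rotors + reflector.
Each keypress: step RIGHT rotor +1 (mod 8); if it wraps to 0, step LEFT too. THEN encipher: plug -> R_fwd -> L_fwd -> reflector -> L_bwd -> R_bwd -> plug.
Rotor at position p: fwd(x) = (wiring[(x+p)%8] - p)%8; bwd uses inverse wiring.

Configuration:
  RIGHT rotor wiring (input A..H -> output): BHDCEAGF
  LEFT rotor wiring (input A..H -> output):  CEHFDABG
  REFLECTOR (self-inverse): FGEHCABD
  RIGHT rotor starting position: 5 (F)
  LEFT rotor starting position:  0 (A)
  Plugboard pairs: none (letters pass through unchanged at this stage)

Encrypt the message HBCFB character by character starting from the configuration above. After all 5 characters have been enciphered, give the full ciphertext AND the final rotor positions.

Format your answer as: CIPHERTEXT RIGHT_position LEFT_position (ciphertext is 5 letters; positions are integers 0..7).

Char 1 ('H'): step: R->6, L=0; H->plug->H->R->C->L->H->refl->D->L'->E->R'->F->plug->F
Char 2 ('B'): step: R->7, L=0; B->plug->B->R->C->L->H->refl->D->L'->E->R'->D->plug->D
Char 3 ('C'): step: R->0, L->1 (L advanced); C->plug->C->R->D->L->C->refl->E->L'->C->R'->D->plug->D
Char 4 ('F'): step: R->1, L=1; F->plug->F->R->F->L->A->refl->F->L'->G->R'->A->plug->A
Char 5 ('B'): step: R->2, L=1; B->plug->B->R->A->L->D->refl->H->L'->E->R'->E->plug->E
Final: ciphertext=FDDAE, RIGHT=2, LEFT=1

Answer: FDDAE 2 1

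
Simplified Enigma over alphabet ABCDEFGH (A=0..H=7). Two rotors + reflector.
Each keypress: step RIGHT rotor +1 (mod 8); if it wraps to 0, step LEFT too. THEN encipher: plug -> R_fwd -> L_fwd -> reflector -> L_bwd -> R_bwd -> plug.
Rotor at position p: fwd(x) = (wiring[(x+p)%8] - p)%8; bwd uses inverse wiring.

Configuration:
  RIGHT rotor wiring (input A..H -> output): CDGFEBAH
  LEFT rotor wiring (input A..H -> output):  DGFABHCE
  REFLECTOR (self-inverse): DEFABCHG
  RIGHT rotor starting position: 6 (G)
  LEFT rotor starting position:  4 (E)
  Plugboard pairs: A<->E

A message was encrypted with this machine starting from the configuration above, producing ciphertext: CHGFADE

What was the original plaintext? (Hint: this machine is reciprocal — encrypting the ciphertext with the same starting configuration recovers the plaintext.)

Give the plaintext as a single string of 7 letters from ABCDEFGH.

Answer: GABAFGH

Derivation:
Char 1 ('C'): step: R->7, L=4; C->plug->C->R->E->L->H->refl->G->L'->C->R'->G->plug->G
Char 2 ('H'): step: R->0, L->5 (L advanced); H->plug->H->R->H->L->E->refl->B->L'->E->R'->E->plug->A
Char 3 ('G'): step: R->1, L=5; G->plug->G->R->G->L->D->refl->A->L'->F->R'->B->plug->B
Char 4 ('F'): step: R->2, L=5; F->plug->F->R->F->L->A->refl->D->L'->G->R'->E->plug->A
Char 5 ('A'): step: R->3, L=5; A->plug->E->R->E->L->B->refl->E->L'->H->R'->F->plug->F
Char 6 ('D'): step: R->4, L=5; D->plug->D->R->D->L->G->refl->H->L'->C->R'->G->plug->G
Char 7 ('E'): step: R->5, L=5; E->plug->A->R->E->L->B->refl->E->L'->H->R'->H->plug->H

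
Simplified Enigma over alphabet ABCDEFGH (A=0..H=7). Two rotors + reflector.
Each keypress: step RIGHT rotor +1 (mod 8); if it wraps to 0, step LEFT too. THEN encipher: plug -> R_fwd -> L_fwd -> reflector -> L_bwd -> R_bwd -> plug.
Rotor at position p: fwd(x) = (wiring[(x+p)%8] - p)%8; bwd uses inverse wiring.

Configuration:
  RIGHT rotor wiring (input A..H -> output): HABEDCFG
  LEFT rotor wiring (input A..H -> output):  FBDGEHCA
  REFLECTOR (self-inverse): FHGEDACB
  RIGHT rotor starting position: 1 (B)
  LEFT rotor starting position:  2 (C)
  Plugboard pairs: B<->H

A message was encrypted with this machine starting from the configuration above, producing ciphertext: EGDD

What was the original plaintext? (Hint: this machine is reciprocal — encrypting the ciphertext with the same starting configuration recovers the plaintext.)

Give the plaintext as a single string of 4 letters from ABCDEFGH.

Char 1 ('E'): step: R->2, L=2; E->plug->E->R->D->L->F->refl->A->L'->E->R'->F->plug->F
Char 2 ('G'): step: R->3, L=2; G->plug->G->R->F->L->G->refl->C->L'->C->R'->D->plug->D
Char 3 ('D'): step: R->4, L=2; D->plug->D->R->C->L->C->refl->G->L'->F->R'->G->plug->G
Char 4 ('D'): step: R->5, L=2; D->plug->D->R->C->L->C->refl->G->L'->F->R'->A->plug->A

Answer: FDGA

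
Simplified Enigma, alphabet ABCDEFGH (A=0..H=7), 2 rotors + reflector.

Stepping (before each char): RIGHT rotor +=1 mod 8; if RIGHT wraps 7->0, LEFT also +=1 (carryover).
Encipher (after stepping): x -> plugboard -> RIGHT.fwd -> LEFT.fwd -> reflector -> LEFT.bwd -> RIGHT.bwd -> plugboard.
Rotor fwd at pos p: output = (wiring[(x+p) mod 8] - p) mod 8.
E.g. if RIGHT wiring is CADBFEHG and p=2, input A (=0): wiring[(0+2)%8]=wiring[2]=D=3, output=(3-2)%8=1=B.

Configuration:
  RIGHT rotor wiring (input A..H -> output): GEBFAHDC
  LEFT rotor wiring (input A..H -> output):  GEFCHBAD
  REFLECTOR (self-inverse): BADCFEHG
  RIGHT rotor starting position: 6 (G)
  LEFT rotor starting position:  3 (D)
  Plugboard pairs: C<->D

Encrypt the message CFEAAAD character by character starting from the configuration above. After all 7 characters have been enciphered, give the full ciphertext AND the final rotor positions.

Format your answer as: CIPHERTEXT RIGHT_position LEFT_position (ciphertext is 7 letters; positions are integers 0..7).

Answer: GGHBGFB 5 4

Derivation:
Char 1 ('C'): step: R->7, L=3; C->plug->D->R->C->L->G->refl->H->L'->A->R'->G->plug->G
Char 2 ('F'): step: R->0, L->4 (L advanced); F->plug->F->R->H->L->G->refl->H->L'->D->R'->G->plug->G
Char 3 ('E'): step: R->1, L=4; E->plug->E->R->G->L->B->refl->A->L'->F->R'->H->plug->H
Char 4 ('A'): step: R->2, L=4; A->plug->A->R->H->L->G->refl->H->L'->D->R'->B->plug->B
Char 5 ('A'): step: R->3, L=4; A->plug->A->R->C->L->E->refl->F->L'->B->R'->G->plug->G
Char 6 ('A'): step: R->4, L=4; A->plug->A->R->E->L->C->refl->D->L'->A->R'->F->plug->F
Char 7 ('D'): step: R->5, L=4; D->plug->C->R->F->L->A->refl->B->L'->G->R'->B->plug->B
Final: ciphertext=GGHBGFB, RIGHT=5, LEFT=4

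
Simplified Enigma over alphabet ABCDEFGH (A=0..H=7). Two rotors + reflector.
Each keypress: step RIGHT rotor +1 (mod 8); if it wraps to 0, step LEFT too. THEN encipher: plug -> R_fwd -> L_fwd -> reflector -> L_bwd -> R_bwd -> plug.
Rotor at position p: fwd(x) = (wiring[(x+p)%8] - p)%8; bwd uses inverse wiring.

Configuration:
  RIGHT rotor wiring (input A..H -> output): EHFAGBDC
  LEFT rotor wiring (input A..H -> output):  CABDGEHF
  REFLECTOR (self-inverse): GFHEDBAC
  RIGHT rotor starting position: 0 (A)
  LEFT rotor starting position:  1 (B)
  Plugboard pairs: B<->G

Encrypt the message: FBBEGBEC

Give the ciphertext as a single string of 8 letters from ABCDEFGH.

Char 1 ('F'): step: R->1, L=1; F->plug->F->R->C->L->C->refl->H->L'->A->R'->E->plug->E
Char 2 ('B'): step: R->2, L=1; B->plug->G->R->C->L->C->refl->H->L'->A->R'->F->plug->F
Char 3 ('B'): step: R->3, L=1; B->plug->G->R->E->L->D->refl->E->L'->G->R'->C->plug->C
Char 4 ('E'): step: R->4, L=1; E->plug->E->R->A->L->H->refl->C->L'->C->R'->A->plug->A
Char 5 ('G'): step: R->5, L=1; G->plug->B->R->G->L->E->refl->D->L'->E->R'->A->plug->A
Char 6 ('B'): step: R->6, L=1; B->plug->G->R->A->L->H->refl->C->L'->C->R'->F->plug->F
Char 7 ('E'): step: R->7, L=1; E->plug->E->R->B->L->A->refl->G->L'->F->R'->B->plug->G
Char 8 ('C'): step: R->0, L->2 (L advanced); C->plug->C->R->F->L->D->refl->E->L'->C->R'->H->plug->H

Answer: EFCAAFGH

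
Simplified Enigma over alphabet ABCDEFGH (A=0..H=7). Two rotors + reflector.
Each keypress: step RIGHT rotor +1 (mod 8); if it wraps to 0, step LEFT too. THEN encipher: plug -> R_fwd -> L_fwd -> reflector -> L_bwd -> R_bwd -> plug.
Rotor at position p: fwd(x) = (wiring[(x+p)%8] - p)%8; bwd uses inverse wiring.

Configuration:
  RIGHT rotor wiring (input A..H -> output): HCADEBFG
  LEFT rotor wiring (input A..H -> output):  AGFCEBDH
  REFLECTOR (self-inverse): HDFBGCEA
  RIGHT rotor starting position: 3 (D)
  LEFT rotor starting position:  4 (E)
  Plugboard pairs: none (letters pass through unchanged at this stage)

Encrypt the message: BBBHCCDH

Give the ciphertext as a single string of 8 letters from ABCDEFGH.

Answer: CDECFHGG

Derivation:
Char 1 ('B'): step: R->4, L=4; B->plug->B->R->F->L->C->refl->F->L'->B->R'->C->plug->C
Char 2 ('B'): step: R->5, L=4; B->plug->B->R->A->L->A->refl->H->L'->C->R'->D->plug->D
Char 3 ('B'): step: R->6, L=4; B->plug->B->R->A->L->A->refl->H->L'->C->R'->E->plug->E
Char 4 ('H'): step: R->7, L=4; H->plug->H->R->G->L->B->refl->D->L'->D->R'->C->plug->C
Char 5 ('C'): step: R->0, L->5 (L advanced); C->plug->C->R->A->L->E->refl->G->L'->B->R'->F->plug->F
Char 6 ('C'): step: R->1, L=5; C->plug->C->R->C->L->C->refl->F->L'->G->R'->H->plug->H
Char 7 ('D'): step: R->2, L=5; D->plug->D->R->H->L->H->refl->A->L'->F->R'->G->plug->G
Char 8 ('H'): step: R->3, L=5; H->plug->H->R->F->L->A->refl->H->L'->H->R'->G->plug->G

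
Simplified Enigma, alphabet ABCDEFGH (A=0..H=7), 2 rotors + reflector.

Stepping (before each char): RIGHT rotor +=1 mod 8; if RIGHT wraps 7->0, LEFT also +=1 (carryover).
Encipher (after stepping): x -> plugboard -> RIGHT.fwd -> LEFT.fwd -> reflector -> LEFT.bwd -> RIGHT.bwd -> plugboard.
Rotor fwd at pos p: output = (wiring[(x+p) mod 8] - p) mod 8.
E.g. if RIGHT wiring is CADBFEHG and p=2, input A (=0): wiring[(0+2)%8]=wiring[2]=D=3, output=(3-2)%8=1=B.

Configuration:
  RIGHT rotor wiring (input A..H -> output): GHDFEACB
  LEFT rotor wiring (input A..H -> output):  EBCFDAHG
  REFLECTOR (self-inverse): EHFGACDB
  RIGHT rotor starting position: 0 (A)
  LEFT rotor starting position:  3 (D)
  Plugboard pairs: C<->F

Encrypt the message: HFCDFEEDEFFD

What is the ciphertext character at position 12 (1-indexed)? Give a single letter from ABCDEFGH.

Char 1 ('H'): step: R->1, L=3; H->plug->H->R->F->L->B->refl->H->L'->H->R'->E->plug->E
Char 2 ('F'): step: R->2, L=3; F->plug->C->R->C->L->F->refl->C->L'->A->R'->E->plug->E
Char 3 ('C'): step: R->3, L=3; C->plug->F->R->D->L->E->refl->A->L'->B->R'->B->plug->B
Char 4 ('D'): step: R->4, L=3; D->plug->D->R->F->L->B->refl->H->L'->H->R'->G->plug->G
Char 5 ('F'): step: R->5, L=3; F->plug->C->R->E->L->D->refl->G->L'->G->R'->F->plug->C
Char 6 ('E'): step: R->6, L=3; E->plug->E->R->F->L->B->refl->H->L'->H->R'->F->plug->C
Char 7 ('E'): step: R->7, L=3; E->plug->E->R->G->L->G->refl->D->L'->E->R'->D->plug->D
Char 8 ('D'): step: R->0, L->4 (L advanced); D->plug->D->R->F->L->F->refl->C->L'->D->R'->C->plug->F
Char 9 ('E'): step: R->1, L=4; E->plug->E->R->H->L->B->refl->H->L'->A->R'->G->plug->G
Char 10 ('F'): step: R->2, L=4; F->plug->C->R->C->L->D->refl->G->L'->G->R'->D->plug->D
Char 11 ('F'): step: R->3, L=4; F->plug->C->R->F->L->F->refl->C->L'->D->R'->F->plug->C
Char 12 ('D'): step: R->4, L=4; D->plug->D->R->F->L->F->refl->C->L'->D->R'->F->plug->C

C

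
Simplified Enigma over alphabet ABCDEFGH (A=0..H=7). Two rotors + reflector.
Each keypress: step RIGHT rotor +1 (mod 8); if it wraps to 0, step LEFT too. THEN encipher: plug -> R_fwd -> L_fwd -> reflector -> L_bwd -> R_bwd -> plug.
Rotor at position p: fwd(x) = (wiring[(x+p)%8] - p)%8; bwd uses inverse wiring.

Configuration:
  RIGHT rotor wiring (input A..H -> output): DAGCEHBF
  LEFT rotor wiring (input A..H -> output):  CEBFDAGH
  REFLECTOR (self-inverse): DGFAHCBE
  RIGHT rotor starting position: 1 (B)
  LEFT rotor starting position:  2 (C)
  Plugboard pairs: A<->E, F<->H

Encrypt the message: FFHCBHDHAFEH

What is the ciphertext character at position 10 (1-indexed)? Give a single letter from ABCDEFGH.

Char 1 ('F'): step: R->2, L=2; F->plug->H->R->G->L->A->refl->D->L'->B->R'->G->plug->G
Char 2 ('F'): step: R->3, L=2; F->plug->H->R->D->L->G->refl->B->L'->C->R'->E->plug->A
Char 3 ('H'): step: R->4, L=2; H->plug->F->R->E->L->E->refl->H->L'->A->R'->A->plug->E
Char 4 ('C'): step: R->5, L=2; C->plug->C->R->A->L->H->refl->E->L'->E->R'->B->plug->B
Char 5 ('B'): step: R->6, L=2; B->plug->B->R->H->L->C->refl->F->L'->F->R'->C->plug->C
Char 6 ('H'): step: R->7, L=2; H->plug->F->R->F->L->F->refl->C->L'->H->R'->D->plug->D
Char 7 ('D'): step: R->0, L->3 (L advanced); D->plug->D->R->C->L->F->refl->C->L'->A->R'->B->plug->B
Char 8 ('H'): step: R->1, L=3; H->plug->F->R->A->L->C->refl->F->L'->C->R'->H->plug->F
Char 9 ('A'): step: R->2, L=3; A->plug->E->R->H->L->G->refl->B->L'->G->R'->H->plug->F
Char 10 ('F'): step: R->3, L=3; F->plug->H->R->D->L->D->refl->A->L'->B->R'->B->plug->B

B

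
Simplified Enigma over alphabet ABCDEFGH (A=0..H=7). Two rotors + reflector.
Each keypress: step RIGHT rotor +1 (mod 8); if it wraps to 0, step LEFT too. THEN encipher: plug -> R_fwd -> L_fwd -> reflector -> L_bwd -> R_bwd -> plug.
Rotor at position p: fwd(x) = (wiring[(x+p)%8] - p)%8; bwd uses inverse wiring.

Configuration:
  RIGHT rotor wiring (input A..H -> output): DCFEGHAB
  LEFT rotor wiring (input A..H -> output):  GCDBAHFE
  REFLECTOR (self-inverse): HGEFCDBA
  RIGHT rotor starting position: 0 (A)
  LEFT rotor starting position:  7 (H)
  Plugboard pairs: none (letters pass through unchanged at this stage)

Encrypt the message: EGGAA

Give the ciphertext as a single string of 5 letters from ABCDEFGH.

Answer: AEDHF

Derivation:
Char 1 ('E'): step: R->1, L=7; E->plug->E->R->G->L->A->refl->H->L'->B->R'->A->plug->A
Char 2 ('G'): step: R->2, L=7; G->plug->G->R->B->L->H->refl->A->L'->G->R'->E->plug->E
Char 3 ('G'): step: R->3, L=7; G->plug->G->R->H->L->G->refl->B->L'->F->R'->D->plug->D
Char 4 ('A'): step: R->4, L=7; A->plug->A->R->C->L->D->refl->F->L'->A->R'->H->plug->H
Char 5 ('A'): step: R->5, L=7; A->plug->A->R->C->L->D->refl->F->L'->A->R'->F->plug->F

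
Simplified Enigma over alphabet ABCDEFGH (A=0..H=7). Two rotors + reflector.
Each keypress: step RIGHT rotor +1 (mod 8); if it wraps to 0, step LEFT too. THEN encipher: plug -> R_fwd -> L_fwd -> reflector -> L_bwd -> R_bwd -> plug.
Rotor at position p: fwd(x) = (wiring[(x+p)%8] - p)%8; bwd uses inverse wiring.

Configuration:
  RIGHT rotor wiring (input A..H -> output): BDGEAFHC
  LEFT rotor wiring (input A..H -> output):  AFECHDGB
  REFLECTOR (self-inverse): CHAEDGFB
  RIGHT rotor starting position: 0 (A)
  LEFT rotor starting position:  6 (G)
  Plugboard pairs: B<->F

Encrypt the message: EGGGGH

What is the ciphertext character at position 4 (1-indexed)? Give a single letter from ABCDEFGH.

Char 1 ('E'): step: R->1, L=6; E->plug->E->R->E->L->G->refl->F->L'->H->R'->D->plug->D
Char 2 ('G'): step: R->2, L=6; G->plug->G->R->H->L->F->refl->G->L'->E->R'->A->plug->A
Char 3 ('G'): step: R->3, L=6; G->plug->G->R->A->L->A->refl->C->L'->C->R'->C->plug->C
Char 4 ('G'): step: R->4, L=6; G->plug->G->R->C->L->C->refl->A->L'->A->R'->H->plug->H

H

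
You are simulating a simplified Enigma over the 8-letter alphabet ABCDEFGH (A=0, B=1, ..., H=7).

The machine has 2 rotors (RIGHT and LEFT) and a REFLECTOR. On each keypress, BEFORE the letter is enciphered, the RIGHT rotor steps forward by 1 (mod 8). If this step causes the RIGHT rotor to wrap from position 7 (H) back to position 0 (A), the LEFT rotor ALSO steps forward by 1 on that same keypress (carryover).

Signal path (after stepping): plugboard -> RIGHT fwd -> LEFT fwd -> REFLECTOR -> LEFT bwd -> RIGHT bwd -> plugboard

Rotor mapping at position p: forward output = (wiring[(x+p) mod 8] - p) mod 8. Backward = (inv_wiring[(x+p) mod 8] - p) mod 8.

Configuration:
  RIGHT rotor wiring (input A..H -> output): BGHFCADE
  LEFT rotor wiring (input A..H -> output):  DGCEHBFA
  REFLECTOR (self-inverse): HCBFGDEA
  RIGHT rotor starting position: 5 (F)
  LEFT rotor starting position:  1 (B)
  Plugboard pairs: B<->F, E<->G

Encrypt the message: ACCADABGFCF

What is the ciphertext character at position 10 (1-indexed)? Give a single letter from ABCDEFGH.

Char 1 ('A'): step: R->6, L=1; A->plug->A->R->F->L->E->refl->G->L'->D->R'->C->plug->C
Char 2 ('C'): step: R->7, L=1; C->plug->C->R->H->L->C->refl->B->L'->B->R'->G->plug->E
Char 3 ('C'): step: R->0, L->2 (L advanced); C->plug->C->R->H->L->E->refl->G->L'->F->R'->D->plug->D
Char 4 ('A'): step: R->1, L=2; A->plug->A->R->F->L->G->refl->E->L'->H->R'->E->plug->G
Char 5 ('D'): step: R->2, L=2; D->plug->D->R->G->L->B->refl->C->L'->B->R'->E->plug->G
Char 6 ('A'): step: R->3, L=2; A->plug->A->R->C->L->F->refl->D->L'->E->R'->H->plug->H
Char 7 ('B'): step: R->4, L=2; B->plug->F->R->C->L->F->refl->D->L'->E->R'->B->plug->F
Char 8 ('G'): step: R->5, L=2; G->plug->E->R->B->L->C->refl->B->L'->G->R'->B->plug->F
Char 9 ('F'): step: R->6, L=2; F->plug->B->R->G->L->B->refl->C->L'->B->R'->E->plug->G
Char 10 ('C'): step: R->7, L=2; C->plug->C->R->H->L->E->refl->G->L'->F->R'->A->plug->A

A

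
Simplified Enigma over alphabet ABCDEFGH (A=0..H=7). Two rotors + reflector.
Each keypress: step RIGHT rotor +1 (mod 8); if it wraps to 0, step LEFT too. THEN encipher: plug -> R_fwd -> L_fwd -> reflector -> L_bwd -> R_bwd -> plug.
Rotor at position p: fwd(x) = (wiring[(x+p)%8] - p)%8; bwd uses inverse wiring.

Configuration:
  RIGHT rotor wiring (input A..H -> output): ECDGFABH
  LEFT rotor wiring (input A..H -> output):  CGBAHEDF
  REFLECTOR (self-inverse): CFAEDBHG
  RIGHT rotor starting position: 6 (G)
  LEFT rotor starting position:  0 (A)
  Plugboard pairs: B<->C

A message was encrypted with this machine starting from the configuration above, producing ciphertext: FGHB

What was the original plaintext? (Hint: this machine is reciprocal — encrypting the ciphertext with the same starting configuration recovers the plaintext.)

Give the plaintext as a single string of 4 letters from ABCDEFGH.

Answer: CECG

Derivation:
Char 1 ('F'): step: R->7, L=0; F->plug->F->R->G->L->D->refl->E->L'->F->R'->B->plug->C
Char 2 ('G'): step: R->0, L->1 (L advanced); G->plug->G->R->B->L->A->refl->C->L'->F->R'->E->plug->E
Char 3 ('H'): step: R->1, L=1; H->plug->H->R->D->L->G->refl->H->L'->C->R'->B->plug->C
Char 4 ('B'): step: R->2, L=1; B->plug->C->R->D->L->G->refl->H->L'->C->R'->G->plug->G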